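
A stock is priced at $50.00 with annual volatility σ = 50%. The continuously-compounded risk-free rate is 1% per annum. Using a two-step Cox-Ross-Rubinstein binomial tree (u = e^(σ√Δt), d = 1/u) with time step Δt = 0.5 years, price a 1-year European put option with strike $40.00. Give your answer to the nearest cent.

CRR parameters: u = e^(σ√Δt) = e^(0.5·√0.5) = 1.4241, d = 1/u = 0.7022
Per-period rate: rΔt = 0.01·0.5 = 0.005, so R = e^0.005 = 1.0050
Risk-neutral probability p = (e^0.005 − 0.7022)/(1.4241 − 0.7022) = 0.3028/0.7219 = 0.4195
Terminal stock prices: S_uu = 101.4, S_ud = 50, S_dd = 24.65
Terminal payoffs (K − S): max(-61.41, 0) = 0, max(-10, 0) = 0, max(15.35, 0) = 15.35
Node u (S = 71.21): V_u = e^(−0.005)·[0.4195·0.0000 + 0.5805·0.0000] = 0.0000
Node d (S = 35.11): V_d = e^(−0.005)·[0.4195·0.0000 + 0.5805·15.3466] = 8.8648
Node 0 (S = 50): V_0 = e^(−0.005)·[0.4195·0.0000 + 0.5805·8.8648] = 5.1207

$5.12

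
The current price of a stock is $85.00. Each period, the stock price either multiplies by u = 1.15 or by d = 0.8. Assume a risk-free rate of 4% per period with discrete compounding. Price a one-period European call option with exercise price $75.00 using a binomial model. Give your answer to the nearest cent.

$15.00

Risk-neutral probability p = (1 + 0.04 − 0.8)/(1.15 − 0.8) = 0.2400/0.3500 = 0.6857
Terminal stock prices: S_u = 97.75, S_d = 68
Terminal payoffs (S − K): max(22.75, 0) = 22.75, max(-7, 0) = 0
Node 0 (S = 85): V_0 = 1/1.04·[0.6857·22.7500 + 0.3143·0.0000] = 15.0000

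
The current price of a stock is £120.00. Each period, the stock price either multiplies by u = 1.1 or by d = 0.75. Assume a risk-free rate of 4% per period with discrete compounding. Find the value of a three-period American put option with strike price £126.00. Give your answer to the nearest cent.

£11.27

Risk-neutral probability p = (1 + 0.04 − 0.75)/(1.1 − 0.75) = 0.2900/0.3500 = 0.8286
Terminal stock prices: S_uuu = 159.7, S_uud = 108.9, S_udd = 74.25, S_ddd = 50.62
Terminal payoffs (K − S): max(-33.72, 0) = 0, max(17.1, 0) = 17.1, max(51.75, 0) = 51.75, max(75.38, 0) = 75.38
Node uu (S = 145.2): continuation = 1/1.04·[0.8286·0.0000 + 0.1714·17.1000] = 2.8187; exercise value = 0.0000 ≤ continuation, so V_uu = 2.8187
Node ud (S = 99): continuation = 1/1.04·[0.8286·17.1000 + 0.1714·51.7500] = 22.1538; exercise value = 27.0000 > continuation, so V_ud = 27.0000 (exercise)
Node dd (S = 67.5): continuation = 1/1.04·[0.8286·51.7500 + 0.1714·75.3750] = 53.6538; exercise value = 58.5000 > continuation, so V_dd = 58.5000 (exercise)
Node u (S = 132): continuation = 1/1.04·[0.8286·2.8187 + 0.1714·27.0000] = 6.6962; exercise value = 0.0000 ≤ continuation, so V_u = 6.6962
Node d (S = 90): continuation = 1/1.04·[0.8286·27.0000 + 0.1714·58.5000] = 31.1538; exercise value = 36.0000 > continuation, so V_d = 36.0000 (exercise)
Node 0 (S = 120): continuation = 1/1.04·[0.8286·6.6962 + 0.1714·36.0000] = 11.2690; exercise value = 6.0000 ≤ continuation, so V_0 = 11.2690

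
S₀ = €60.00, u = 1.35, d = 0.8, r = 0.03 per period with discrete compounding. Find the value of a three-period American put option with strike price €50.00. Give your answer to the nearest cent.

€3.70

Risk-neutral probability p = (1 + 0.03 − 0.8)/(1.35 − 0.8) = 0.2300/0.5500 = 0.4182
Terminal stock prices: S_uuu = 147.6, S_uud = 87.48, S_udd = 51.84, S_ddd = 30.72
Terminal payoffs (K − S): max(-97.62, 0) = 0, max(-37.48, 0) = 0, max(-1.84, 0) = 0, max(19.28, 0) = 19.28
Node uu (S = 109.4): continuation = 1/1.03·[0.4182·0.0000 + 0.5818·0.0000] = 0.0000; exercise value = 0.0000 ≤ continuation, so V_uu = 0.0000
Node ud (S = 64.8): continuation = 1/1.03·[0.4182·0.0000 + 0.5818·0.0000] = 0.0000; exercise value = 0.0000 ≤ continuation, so V_ud = 0.0000
Node dd (S = 38.4): continuation = 1/1.03·[0.4182·0.0000 + 0.5818·19.2800] = 10.8907; exercise value = 11.6000 > continuation, so V_dd = 11.6000 (exercise)
Node u (S = 81): continuation = 1/1.03·[0.4182·0.0000 + 0.5818·0.0000] = 0.0000; exercise value = 0.0000 ≤ continuation, so V_u = 0.0000
Node d (S = 48): continuation = 1/1.03·[0.4182·0.0000 + 0.5818·11.6000] = 6.5525; exercise value = 2.0000 ≤ continuation, so V_d = 6.5525
Node 0 (S = 60): continuation = 1/1.03·[0.4182·0.0000 + 0.5818·6.5525] = 3.7013; exercise value = 0.0000 ≤ continuation, so V_0 = 3.7013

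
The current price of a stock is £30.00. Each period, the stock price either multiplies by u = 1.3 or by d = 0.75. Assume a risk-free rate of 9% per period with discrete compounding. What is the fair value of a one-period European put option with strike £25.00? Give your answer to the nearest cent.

Risk-neutral probability p = (1 + 0.09 − 0.75)/(1.3 − 0.75) = 0.3400/0.5500 = 0.6182
Terminal stock prices: S_u = 39, S_d = 22.5
Terminal payoffs (K − S): max(-14, 0) = 0, max(2.5, 0) = 2.5
Node 0 (S = 30): V_0 = 1/1.09·[0.6182·0.0000 + 0.3818·2.5000] = 0.8757

£0.88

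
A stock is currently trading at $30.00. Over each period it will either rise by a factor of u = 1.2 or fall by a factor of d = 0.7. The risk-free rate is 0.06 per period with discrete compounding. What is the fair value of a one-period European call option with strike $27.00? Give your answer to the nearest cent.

$6.11

Risk-neutral probability p = (1 + 0.06 − 0.7)/(1.2 − 0.7) = 0.3600/0.5000 = 0.7200
Terminal stock prices: S_u = 36, S_d = 21
Terminal payoffs (S − K): max(9, 0) = 9, max(-6, 0) = 0
Node 0 (S = 30): V_0 = 1/1.06·[0.7200·9.0000 + 0.2800·0.0000] = 6.1132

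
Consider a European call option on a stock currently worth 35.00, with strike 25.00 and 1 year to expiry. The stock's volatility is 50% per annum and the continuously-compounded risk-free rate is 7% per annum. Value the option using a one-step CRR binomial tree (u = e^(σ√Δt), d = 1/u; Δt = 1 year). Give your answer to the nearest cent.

13.63

CRR parameters: u = e^(σ√Δt) = e^(0.5·√1) = 1.6487, d = 1/u = 0.6065
Per-period rate: rΔt = 0.07·1 = 0.07, so R = e^0.07 = 1.0725
Risk-neutral probability p = (e^0.07 − 0.6065)/(1.6487 − 0.6065) = 0.4660/1.0422 = 0.4471
Terminal stock prices: S_u = 57.71, S_d = 21.23
Terminal payoffs (S − K): max(32.71, 0) = 32.71, max(-3.771, 0) = 0
Node 0 (S = 35): V_0 = e^(−0.07)·[0.4471·32.7052 + 0.5529·0.0000] = 13.6344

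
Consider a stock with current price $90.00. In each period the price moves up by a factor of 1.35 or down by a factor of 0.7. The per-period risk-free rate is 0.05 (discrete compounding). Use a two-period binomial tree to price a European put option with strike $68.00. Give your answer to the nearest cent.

$4.62

Risk-neutral probability p = (1 + 0.05 − 0.7)/(1.35 − 0.7) = 0.3500/0.6500 = 0.5385
Terminal stock prices: S_uu = 164, S_ud = 85.05, S_dd = 44.1
Terminal payoffs (K − S): max(-96.03, 0) = 0, max(-17.05, 0) = 0, max(23.9, 0) = 23.9
Node u (S = 121.5): V_u = 1/1.05·[0.5385·0.0000 + 0.4615·0.0000] = 0.0000
Node d (S = 63): V_d = 1/1.05·[0.5385·0.0000 + 0.4615·23.9000] = 10.5055
Node 0 (S = 90): V_0 = 1/1.05·[0.5385·0.0000 + 0.4615·10.5055] = 4.6178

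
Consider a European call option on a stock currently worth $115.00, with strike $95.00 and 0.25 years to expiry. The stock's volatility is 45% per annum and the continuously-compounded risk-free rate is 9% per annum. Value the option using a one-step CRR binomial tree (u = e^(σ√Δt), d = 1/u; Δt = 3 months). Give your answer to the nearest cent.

$23.68

CRR parameters: u = e^(σ√Δt) = e^(0.45·√0.25) = 1.2523, d = 1/u = 0.7985
Per-period rate: rΔt = 0.09·0.25 = 0.0225, so R = e^0.0225 = 1.0228
Risk-neutral probability p = (e^0.0225 − 0.7985)/(1.2523 − 0.7985) = 0.2242/0.4538 = 0.4941
Terminal stock prices: S_u = 144, S_d = 91.83
Terminal payoffs (S − K): max(49.02, 0) = 49.02, max(-3.171, 0) = 0
Node 0 (S = 115): V_0 = e^(−0.0225)·[0.4941·49.0171 + 0.5059·0.0000] = 23.6819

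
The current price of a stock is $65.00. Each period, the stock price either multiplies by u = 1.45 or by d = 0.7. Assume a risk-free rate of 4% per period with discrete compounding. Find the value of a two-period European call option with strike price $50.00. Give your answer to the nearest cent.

Risk-neutral probability p = (1 + 0.04 − 0.7)/(1.45 − 0.7) = 0.3400/0.7500 = 0.4533
Terminal stock prices: S_uu = 136.7, S_ud = 65.97, S_dd = 31.85
Terminal payoffs (S − K): max(86.66, 0) = 86.66, max(15.97, 0) = 15.97, max(-18.15, 0) = 0
Node u (S = 94.25): V_u = 1/1.04·[0.4533·86.6625 + 0.5467·15.9750] = 46.1731
Node d (S = 45.5): V_d = 1/1.04·[0.4533·15.9750 + 0.5467·0.0000] = 6.9635
Node 0 (S = 65): V_0 = 1/1.04·[0.4533·46.1731 + 0.5467·6.9635] = 23.7870

$23.79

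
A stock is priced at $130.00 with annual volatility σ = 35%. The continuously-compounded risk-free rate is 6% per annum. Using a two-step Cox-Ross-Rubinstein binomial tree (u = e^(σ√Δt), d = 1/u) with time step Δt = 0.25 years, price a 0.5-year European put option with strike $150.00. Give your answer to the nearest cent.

$23.91

CRR parameters: u = e^(σ√Δt) = e^(0.35·√0.25) = 1.1912, d = 1/u = 0.8395
Per-period rate: rΔt = 0.06·0.25 = 0.015, so R = e^0.015 = 1.0151
Risk-neutral probability p = (e^0.015 − 0.8395)/(1.1912 − 0.8395) = 0.1757/0.3518 = 0.4993
Terminal stock prices: S_uu = 184.5, S_ud = 130, S_dd = 91.61
Terminal payoffs (K − S): max(-34.48, 0) = 0, max(20, 0) = 20, max(58.39, 0) = 58.39
Node u (S = 154.9): V_u = e^(−0.015)·[0.4993·0.0000 + 0.5007·20.0000] = 9.8645
Node d (S = 109.1): V_d = e^(−0.015)·[0.4993·20.0000 + 0.5007·58.3905] = 38.6374
Node 0 (S = 130): V_0 = e^(−0.015)·[0.4993·9.8645 + 0.5007·38.6374] = 23.9091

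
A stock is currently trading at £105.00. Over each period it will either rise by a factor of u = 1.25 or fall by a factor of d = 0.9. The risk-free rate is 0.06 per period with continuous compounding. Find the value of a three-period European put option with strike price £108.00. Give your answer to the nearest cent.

Risk-neutral probability p = (e^0.06 − 0.9)/(1.25 − 0.9) = 0.1618/0.3500 = 0.4624
Terminal stock prices: S_uuu = 205.1, S_uud = 147.7, S_udd = 106.3, S_ddd = 76.55
Terminal payoffs (K − S): max(-97.08, 0) = 0, max(-39.66, 0) = 0, max(1.688, 0) = 1.688, max(31.45, 0) = 31.45
Node uu (S = 164.1): V_uu = e^(−0.06)·[0.4624·0.0000 + 0.5376·0.0000] = 0.0000
Node ud (S = 118.1): V_ud = e^(−0.06)·[0.4624·0.0000 + 0.5376·1.6875] = 0.8544
Node dd (S = 85.05): V_dd = e^(−0.06)·[0.4624·1.6875 + 0.5376·31.4550] = 16.6606
Node u (S = 131.2): V_u = e^(−0.06)·[0.4624·0.0000 + 0.5376·0.8544] = 0.4326
Node d (S = 94.5): V_d = e^(−0.06)·[0.4624·0.8544 + 0.5376·16.6606] = 8.8073
Node 0 (S = 105): V_0 = e^(−0.06)·[0.4624·0.4326 + 0.5376·8.8073] = 4.6475

£4.65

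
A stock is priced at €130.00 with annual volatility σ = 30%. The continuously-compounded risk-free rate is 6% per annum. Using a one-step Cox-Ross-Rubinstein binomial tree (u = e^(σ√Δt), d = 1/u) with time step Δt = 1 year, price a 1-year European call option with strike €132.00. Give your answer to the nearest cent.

CRR parameters: u = e^(σ√Δt) = e^(0.3·√1) = 1.3499, d = 1/u = 0.7408
Per-period rate: rΔt = 0.06·1 = 0.06, so R = e^0.06 = 1.0618
Risk-neutral probability p = (e^0.06 − 0.7408)/(1.3499 − 0.7408) = 0.3210/0.6090 = 0.5271
Terminal stock prices: S_u = 175.5, S_d = 96.31
Terminal payoffs (S − K): max(43.48, 0) = 43.48, max(-35.69, 0) = 0
Node 0 (S = 130): V_0 = e^(−0.06)·[0.5271·43.4816 + 0.4729·0.0000] = 21.5840

€21.58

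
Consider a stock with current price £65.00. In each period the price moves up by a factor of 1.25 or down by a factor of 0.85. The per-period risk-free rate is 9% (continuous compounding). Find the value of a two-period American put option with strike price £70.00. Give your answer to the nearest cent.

£5.44

Risk-neutral probability p = (e^0.09 − 0.85)/(1.25 − 0.85) = 0.2442/0.4000 = 0.6104
Terminal stock prices: S_uu = 101.6, S_ud = 69.06, S_dd = 46.96
Terminal payoffs (K − S): max(-31.56, 0) = 0, max(0.9375, 0) = 0.9375, max(23.04, 0) = 23.04
Node u (S = 81.25): continuation = e^(−0.09)·[0.6104·0.0000 + 0.3896·0.9375] = 0.3338; exercise value = 0.0000 ≤ continuation, so V_u = 0.3338
Node d (S = 55.25): continuation = e^(−0.09)·[0.6104·0.9375 + 0.3896·23.0375] = 8.7252; exercise value = 14.7500 > continuation, so V_d = 14.7500 (exercise)
Node 0 (S = 65): continuation = e^(−0.09)·[0.6104·0.3338 + 0.3896·14.7500] = 5.4377; exercise value = 5.0000 ≤ continuation, so V_0 = 5.4377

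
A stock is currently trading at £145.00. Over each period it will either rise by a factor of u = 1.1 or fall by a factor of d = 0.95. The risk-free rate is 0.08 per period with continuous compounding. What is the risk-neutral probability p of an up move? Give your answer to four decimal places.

Risk-neutral probability p = (e^0.08 − 0.95)/(1.1 − 0.95) = 0.1333/0.1500 = 0.8886

p = 0.8886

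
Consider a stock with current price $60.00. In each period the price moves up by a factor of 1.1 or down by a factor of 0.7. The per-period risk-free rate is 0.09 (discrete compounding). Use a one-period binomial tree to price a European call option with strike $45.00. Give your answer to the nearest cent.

Risk-neutral probability p = (1 + 0.09 − 0.7)/(1.1 − 0.7) = 0.3900/0.4000 = 0.9750
Terminal stock prices: S_u = 66, S_d = 42
Terminal payoffs (S − K): max(21, 0) = 21, max(-3, 0) = 0
Node 0 (S = 60): V_0 = 1/1.09·[0.9750·21.0000 + 0.0250·0.0000] = 18.7844

$18.78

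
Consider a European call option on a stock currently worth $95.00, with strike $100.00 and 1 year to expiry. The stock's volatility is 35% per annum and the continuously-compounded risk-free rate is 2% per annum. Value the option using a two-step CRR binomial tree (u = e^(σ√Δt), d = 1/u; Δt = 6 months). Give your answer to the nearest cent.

CRR parameters: u = e^(σ√Δt) = e^(0.35·√0.5) = 1.2808, d = 1/u = 0.7808
Per-period rate: rΔt = 0.02·0.5 = 0.01, so R = e^0.01 = 1.0101
Risk-neutral probability p = (e^0.01 − 0.7808)/(1.2808 − 0.7808) = 0.2293/0.5000 = 0.4585
Terminal stock prices: S_uu = 155.8, S_ud = 95, S_dd = 57.91
Terminal payoffs (S − K): max(55.84, 0) = 55.84, max(-5, 0) = 0, max(-42.09, 0) = 0
Node u (S = 121.7): V_u = e^(−0.01)·[0.4585·55.8434 + 0.5415·0.0000] = 25.3517
Node d (S = 74.17): V_d = e^(−0.01)·[0.4585·0.0000 + 0.5415·0.0000] = 0.0000
Node 0 (S = 95): V_0 = e^(−0.01)·[0.4585·25.3517 + 0.5415·0.0000] = 11.5091

$11.51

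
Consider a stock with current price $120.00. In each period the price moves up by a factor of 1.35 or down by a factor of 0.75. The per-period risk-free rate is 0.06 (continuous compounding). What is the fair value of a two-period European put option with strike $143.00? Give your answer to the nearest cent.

Risk-neutral probability p = (e^0.06 − 0.75)/(1.35 − 0.75) = 0.3118/0.6000 = 0.5197
Terminal stock prices: S_uu = 218.7, S_ud = 121.5, S_dd = 67.5
Terminal payoffs (K − S): max(-75.7, 0) = 0, max(21.5, 0) = 21.5, max(75.5, 0) = 75.5
Node u (S = 162): V_u = e^(−0.06)·[0.5197·0.0000 + 0.4803·21.5000] = 9.7245
Node d (S = 90): V_d = e^(−0.06)·[0.5197·21.5000 + 0.4803·75.5000] = 44.6723
Node 0 (S = 120): V_0 = e^(−0.06)·[0.5197·9.7245 + 0.4803·44.6723] = 24.9652

$24.97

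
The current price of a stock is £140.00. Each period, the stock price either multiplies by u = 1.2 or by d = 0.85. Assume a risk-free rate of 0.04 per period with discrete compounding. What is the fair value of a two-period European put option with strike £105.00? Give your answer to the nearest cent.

Risk-neutral probability p = (1 + 0.04 − 0.85)/(1.2 − 0.85) = 0.1900/0.3500 = 0.5429
Terminal stock prices: S_uu = 201.6, S_ud = 142.8, S_dd = 101.1
Terminal payoffs (K − S): max(-96.6, 0) = 0, max(-37.8, 0) = 0, max(3.85, 0) = 3.85
Node u (S = 168): V_u = 1/1.04·[0.5429·0.0000 + 0.4571·0.0000] = 0.0000
Node d (S = 119): V_d = 1/1.04·[0.5429·0.0000 + 0.4571·3.8500] = 1.6923
Node 0 (S = 140): V_0 = 1/1.04·[0.5429·0.0000 + 0.4571·1.6923] = 0.7439

£0.74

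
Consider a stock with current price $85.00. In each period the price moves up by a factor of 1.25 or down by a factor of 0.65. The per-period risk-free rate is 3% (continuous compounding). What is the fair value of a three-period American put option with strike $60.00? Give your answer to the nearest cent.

$5.38

Risk-neutral probability p = (e^0.03 − 0.65)/(1.25 − 0.65) = 0.3805/0.6000 = 0.6341
Terminal stock prices: S_uuu = 166, S_uud = 86.33, S_udd = 44.89, S_ddd = 23.34
Terminal payoffs (K − S): max(-106, 0) = 0, max(-26.33, 0) = 0, max(15.11, 0) = 15.11, max(36.66, 0) = 36.66
Node uu (S = 132.8): continuation = e^(−0.03)·[0.6341·0.0000 + 0.3659·0.0000] = 0.0000; exercise value = 0.0000 ≤ continuation, so V_uu = 0.0000
Node ud (S = 69.06): continuation = e^(−0.03)·[0.6341·0.0000 + 0.3659·15.1094] = 5.3653; exercise value = 0.0000 ≤ continuation, so V_ud = 5.3653
Node dd (S = 35.91): continuation = e^(−0.03)·[0.6341·15.1094 + 0.3659·36.6569] = 22.3142; exercise value = 24.0875 > continuation, so V_dd = 24.0875 (exercise)
Node u (S = 106.2): continuation = e^(−0.03)·[0.6341·0.0000 + 0.3659·5.3653] = 1.9052; exercise value = 0.0000 ≤ continuation, so V_u = 1.9052
Node d (S = 55.25): continuation = e^(−0.03)·[0.6341·5.3653 + 0.3659·24.0875] = 11.8549; exercise value = 4.7500 ≤ continuation, so V_d = 11.8549
Node 0 (S = 85): continuation = e^(−0.03)·[0.6341·1.9052 + 0.3659·11.8549] = 5.3820; exercise value = 0.0000 ≤ continuation, so V_0 = 5.3820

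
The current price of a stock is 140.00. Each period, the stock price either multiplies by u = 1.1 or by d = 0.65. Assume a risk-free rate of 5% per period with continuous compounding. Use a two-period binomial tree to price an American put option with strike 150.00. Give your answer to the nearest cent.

Risk-neutral probability p = (e^0.05 − 0.65)/(1.1 − 0.65) = 0.4013/0.4500 = 0.8917
Terminal stock prices: S_uu = 169.4, S_ud = 100.1, S_dd = 59.15
Terminal payoffs (K − S): max(-19.4, 0) = 0, max(49.9, 0) = 49.9, max(90.85, 0) = 90.85
Node u (S = 154): continuation = e^(−0.05)·[0.8917·0.0000 + 0.1083·49.9000] = 5.1400; exercise value = 0.0000 ≤ continuation, so V_u = 5.1400
Node d (S = 91): continuation = e^(−0.05)·[0.8917·49.9000 + 0.1083·90.8500] = 51.6844; exercise value = 59.0000 > continuation, so V_d = 59.0000 (exercise)
Node 0 (S = 140): continuation = e^(−0.05)·[0.8917·5.1400 + 0.1083·59.0000] = 10.4372; exercise value = 10.0000 ≤ continuation, so V_0 = 10.4372

10.44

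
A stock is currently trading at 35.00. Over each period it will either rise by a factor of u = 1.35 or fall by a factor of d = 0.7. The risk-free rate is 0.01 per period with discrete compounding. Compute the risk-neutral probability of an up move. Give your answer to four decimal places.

p = 0.4769

Risk-neutral probability p = (1 + 0.01 − 0.7)/(1.35 − 0.7) = 0.3100/0.6500 = 0.4769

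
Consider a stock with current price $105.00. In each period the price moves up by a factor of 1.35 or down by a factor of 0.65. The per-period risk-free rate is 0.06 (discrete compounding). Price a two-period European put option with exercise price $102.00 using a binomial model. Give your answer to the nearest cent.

Risk-neutral probability p = (1 + 0.06 − 0.65)/(1.35 − 0.65) = 0.4100/0.7000 = 0.5857
Terminal stock prices: S_uu = 191.4, S_ud = 92.14, S_dd = 44.36
Terminal payoffs (K − S): max(-89.36, 0) = 0, max(9.862, 0) = 9.862, max(57.64, 0) = 57.64
Node u (S = 141.8): V_u = 1/1.06·[0.5857·0.0000 + 0.4143·9.8625] = 3.8546
Node d (S = 68.25): V_d = 1/1.06·[0.5857·9.8625 + 0.4143·57.6375] = 27.9764
Node 0 (S = 105): V_0 = 1/1.06·[0.5857·3.8546 + 0.4143·27.9764] = 13.0641

$13.06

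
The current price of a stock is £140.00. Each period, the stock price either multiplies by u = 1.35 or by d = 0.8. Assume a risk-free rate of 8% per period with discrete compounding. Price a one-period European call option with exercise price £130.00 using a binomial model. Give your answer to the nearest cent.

£27.81

Risk-neutral probability p = (1 + 0.08 − 0.8)/(1.35 − 0.8) = 0.2800/0.5500 = 0.5091
Terminal stock prices: S_u = 189, S_d = 112
Terminal payoffs (S − K): max(59, 0) = 59, max(-18, 0) = 0
Node 0 (S = 140): V_0 = 1/1.08·[0.5091·59.0000 + 0.4909·0.0000] = 27.8114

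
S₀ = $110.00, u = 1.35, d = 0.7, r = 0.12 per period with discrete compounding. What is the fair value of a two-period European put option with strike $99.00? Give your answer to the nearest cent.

Risk-neutral probability p = (1 + 0.12 − 0.7)/(1.35 − 0.7) = 0.4200/0.6500 = 0.6462
Terminal stock prices: S_uu = 200.5, S_ud = 103.9, S_dd = 53.9
Terminal payoffs (K − S): max(-101.5, 0) = 0, max(-4.95, 0) = 0, max(45.1, 0) = 45.1
Node u (S = 148.5): V_u = 1/1.12·[0.6462·0.0000 + 0.3538·0.0000] = 0.0000
Node d (S = 77): V_d = 1/1.12·[0.6462·0.0000 + 0.3538·45.1000] = 14.2486
Node 0 (S = 110): V_0 = 1/1.12·[0.6462·0.0000 + 0.3538·14.2486] = 4.5016

$4.50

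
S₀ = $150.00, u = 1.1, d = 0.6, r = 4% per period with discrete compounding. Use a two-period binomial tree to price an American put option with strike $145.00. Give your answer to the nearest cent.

Risk-neutral probability p = (1 + 0.04 − 0.6)/(1.1 − 0.6) = 0.4400/0.5000 = 0.8800
Terminal stock prices: S_uu = 181.5, S_ud = 99, S_dd = 54
Terminal payoffs (K − S): max(-36.5, 0) = 0, max(46, 0) = 46, max(91, 0) = 91
Node u (S = 165): continuation = 1/1.04·[0.8800·0.0000 + 0.1200·46.0000] = 5.3077; exercise value = 0.0000 ≤ continuation, so V_u = 5.3077
Node d (S = 90): continuation = 1/1.04·[0.8800·46.0000 + 0.1200·91.0000] = 49.4231; exercise value = 55.0000 > continuation, so V_d = 55.0000 (exercise)
Node 0 (S = 150): continuation = 1/1.04·[0.8800·5.3077 + 0.1200·55.0000] = 10.8373; exercise value = 0.0000 ≤ continuation, so V_0 = 10.8373

$10.84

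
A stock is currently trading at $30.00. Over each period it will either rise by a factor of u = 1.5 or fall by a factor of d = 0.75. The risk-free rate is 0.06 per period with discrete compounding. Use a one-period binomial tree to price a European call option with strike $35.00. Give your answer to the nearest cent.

$3.90

Risk-neutral probability p = (1 + 0.06 − 0.75)/(1.5 − 0.75) = 0.3100/0.7500 = 0.4133
Terminal stock prices: S_u = 45, S_d = 22.5
Terminal payoffs (S − K): max(10, 0) = 10, max(-12.5, 0) = 0
Node 0 (S = 30): V_0 = 1/1.06·[0.4133·10.0000 + 0.5867·0.0000] = 3.8994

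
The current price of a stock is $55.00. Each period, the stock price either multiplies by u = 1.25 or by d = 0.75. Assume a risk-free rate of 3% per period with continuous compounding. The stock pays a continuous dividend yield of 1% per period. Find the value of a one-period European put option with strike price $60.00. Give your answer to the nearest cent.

$8.36

Per-period risk-free factor R = e^0.03 = 1.0305; dividend-adjusted growth = e^(0.03−0.01) = 1.0202.
Risk-neutral probability p = (1.0202 − 0.75)/(1.25 − 0.75) = 0.2702/0.5000 = 0.5404
Terminal stock prices: S_u = 68.75, S_d = 41.25
Terminal payoffs (K − S): max(-8.75, 0) = 0, max(18.75, 0) = 18.75
Node 0 (S = 55): V_0 = e^(−0.03)·[0.5404·0.0000 + 0.4596·18.7500] = 8.3628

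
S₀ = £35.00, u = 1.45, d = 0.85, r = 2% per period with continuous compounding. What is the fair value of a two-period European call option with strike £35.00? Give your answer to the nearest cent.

Risk-neutral probability p = (e^0.02 − 0.85)/(1.45 − 0.85) = 0.1702/0.6000 = 0.2837
Terminal stock prices: S_uu = 73.59, S_ud = 43.14, S_dd = 25.29
Terminal payoffs (S − K): max(38.59, 0) = 38.59, max(8.137, 0) = 8.137, max(-9.713, 0) = 0
Node u (S = 50.75): V_u = e^(−0.02)·[0.2837·38.5875 + 0.7163·8.1375] = 16.4430
Node d (S = 29.75): V_d = e^(−0.02)·[0.2837·8.1375 + 0.7163·0.0000] = 2.2626
Node 0 (S = 35): V_0 = e^(−0.02)·[0.2837·16.4430 + 0.7163·2.2626] = 6.1607

£6.16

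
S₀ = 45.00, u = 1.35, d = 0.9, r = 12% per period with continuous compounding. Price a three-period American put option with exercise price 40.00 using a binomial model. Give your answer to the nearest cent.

0.68

Risk-neutral probability p = (e^0.12 − 0.9)/(1.35 − 0.9) = 0.2275/0.4500 = 0.5055
Terminal stock prices: S_uuu = 110.7, S_uud = 73.81, S_udd = 49.21, S_ddd = 32.81
Terminal payoffs (K − S): max(-70.72, 0) = 0, max(-33.81, 0) = 0, max(-9.208, 0) = 0, max(7.195, 0) = 7.195
Node uu (S = 82.01): continuation = e^(−0.12)·[0.5055·0.0000 + 0.4945·0.0000] = 0.0000; exercise value = 0.0000 ≤ continuation, so V_uu = 0.0000
Node ud (S = 54.68): continuation = e^(−0.12)·[0.5055·0.0000 + 0.4945·0.0000] = 0.0000; exercise value = 0.0000 ≤ continuation, so V_ud = 0.0000
Node dd (S = 36.45): continuation = e^(−0.12)·[0.5055·0.0000 + 0.4945·7.1950] = 3.1553; exercise value = 3.5500 > continuation, so V_dd = 3.5500 (exercise)
Node u (S = 60.75): continuation = e^(−0.12)·[0.5055·0.0000 + 0.4945·0.0000] = 0.0000; exercise value = 0.0000 ≤ continuation, so V_u = 0.0000
Node d (S = 40.5): continuation = e^(−0.12)·[0.5055·0.0000 + 0.4945·3.5500] = 1.5568; exercise value = 0.0000 ≤ continuation, so V_d = 1.5568
Node 0 (S = 45): continuation = e^(−0.12)·[0.5055·0.0000 + 0.4945·1.5568] = 0.6827; exercise value = 0.0000 ≤ continuation, so V_0 = 0.6827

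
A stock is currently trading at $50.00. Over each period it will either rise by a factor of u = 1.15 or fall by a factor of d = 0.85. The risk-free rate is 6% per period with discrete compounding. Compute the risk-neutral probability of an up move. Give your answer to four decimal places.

p = 0.7000

Risk-neutral probability p = (1 + 0.06 − 0.85)/(1.15 − 0.85) = 0.2100/0.3000 = 0.7000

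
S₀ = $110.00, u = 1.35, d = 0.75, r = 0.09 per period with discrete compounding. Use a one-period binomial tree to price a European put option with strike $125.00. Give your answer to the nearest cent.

$16.90

Risk-neutral probability p = (1 + 0.09 − 0.75)/(1.35 − 0.75) = 0.3400/0.6000 = 0.5667
Terminal stock prices: S_u = 148.5, S_d = 82.5
Terminal payoffs (K − S): max(-23.5, 0) = 0, max(42.5, 0) = 42.5
Node 0 (S = 110): V_0 = 1/1.09·[0.5667·0.0000 + 0.4333·42.5000] = 16.8960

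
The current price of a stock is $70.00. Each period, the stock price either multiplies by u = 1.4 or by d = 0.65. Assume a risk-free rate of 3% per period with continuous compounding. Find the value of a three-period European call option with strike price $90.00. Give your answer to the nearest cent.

$12.18

Risk-neutral probability p = (e^0.03 − 0.65)/(1.4 − 0.65) = 0.3805/0.7500 = 0.5073
Terminal stock prices: S_uuu = 192.1, S_uud = 89.18, S_udd = 41.41, S_ddd = 19.22
Terminal payoffs (S − K): max(102.1, 0) = 102.1, max(-0.82, 0) = 0, max(-48.59, 0) = 0, max(-70.78, 0) = 0
Node uu (S = 137.2): V_uu = e^(−0.03)·[0.5073·102.0800 + 0.4927·0.0000] = 50.2520
Node ud (S = 63.7): V_ud = e^(−0.03)·[0.5073·0.0000 + 0.4927·0.0000] = 0.0000
Node dd (S = 29.58): V_dd = e^(−0.03)·[0.5073·0.0000 + 0.4927·0.0000] = 0.0000
Node u (S = 98): V_u = e^(−0.03)·[0.5073·50.2520 + 0.4927·0.0000] = 24.7381
Node d (S = 45.5): V_d = e^(−0.03)·[0.5073·0.0000 + 0.4927·0.0000] = 0.0000
Node 0 (S = 70): V_0 = e^(−0.03)·[0.5073·24.7381 + 0.4927·0.0000] = 12.1781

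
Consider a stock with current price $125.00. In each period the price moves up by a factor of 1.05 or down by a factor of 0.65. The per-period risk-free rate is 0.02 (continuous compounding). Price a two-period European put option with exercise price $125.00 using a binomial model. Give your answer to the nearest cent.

Risk-neutral probability p = (e^0.02 − 0.65)/(1.05 − 0.65) = 0.3702/0.4000 = 0.9255
Terminal stock prices: S_uu = 137.8, S_ud = 85.31, S_dd = 52.81
Terminal payoffs (K − S): max(-12.81, 0) = 0, max(39.69, 0) = 39.69, max(72.19, 0) = 72.19
Node u (S = 131.2): V_u = e^(−0.02)·[0.9255·0.0000 + 0.0745·39.6875] = 2.8980
Node d (S = 81.25): V_d = e^(−0.02)·[0.9255·39.6875 + 0.0745·72.1875] = 41.2748
Node 0 (S = 125): V_0 = e^(−0.02)·[0.9255·2.8980 + 0.0745·41.2748] = 5.6430

$5.64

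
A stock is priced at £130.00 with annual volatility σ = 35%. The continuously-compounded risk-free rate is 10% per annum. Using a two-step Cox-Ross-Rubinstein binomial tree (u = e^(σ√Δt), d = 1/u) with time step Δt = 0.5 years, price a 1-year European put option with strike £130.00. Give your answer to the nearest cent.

CRR parameters: u = e^(σ√Δt) = e^(0.35·√0.5) = 1.2808, d = 1/u = 0.7808
Per-period rate: rΔt = 0.1·0.5 = 0.05, so R = e^0.05 = 1.0513
Risk-neutral probability p = (e^0.05 − 0.7808)/(1.2808 − 0.7808) = 0.2705/0.5000 = 0.5410
Terminal stock prices: S_uu = 213.3, S_ud = 130, S_dd = 79.25
Terminal payoffs (K − S): max(-83.26, 0) = 0, max(0, 0) = 0, max(50.75, 0) = 50.75
Node u (S = 166.5): V_u = e^(−0.05)·[0.5410·0.0000 + 0.4590·0.0000] = 0.0000
Node d (S = 101.5): V_d = e^(−0.05)·[0.5410·0.0000 + 0.4590·50.7538] = 22.1610
Node 0 (S = 130): V_0 = e^(−0.05)·[0.5410·0.0000 + 0.4590·22.1610] = 9.6763

£9.68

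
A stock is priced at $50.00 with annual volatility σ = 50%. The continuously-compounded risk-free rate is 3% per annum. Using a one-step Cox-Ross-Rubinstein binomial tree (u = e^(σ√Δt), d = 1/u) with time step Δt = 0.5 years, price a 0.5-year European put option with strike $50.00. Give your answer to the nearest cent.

CRR parameters: u = e^(σ√Δt) = e^(0.5·√0.5) = 1.4241, d = 1/u = 0.7022
Per-period rate: rΔt = 0.03·0.5 = 0.015, so R = e^0.015 = 1.0151
Risk-neutral probability p = (e^0.015 − 0.7022)/(1.4241 − 0.7022) = 0.3129/0.7219 = 0.4335
Terminal stock prices: S_u = 71.21, S_d = 35.11
Terminal payoffs (K − S): max(-21.21, 0) = 0, max(14.89, 0) = 14.89
Node 0 (S = 50): V_0 = e^(−0.015)·[0.4335·0.0000 + 0.5665·14.8906] = 8.3106

$8.31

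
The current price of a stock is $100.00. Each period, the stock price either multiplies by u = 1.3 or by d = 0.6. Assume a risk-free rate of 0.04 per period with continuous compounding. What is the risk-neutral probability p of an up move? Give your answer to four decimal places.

p = 0.6297

Risk-neutral probability p = (e^0.04 − 0.6)/(1.3 − 0.6) = 0.4408/0.7000 = 0.6297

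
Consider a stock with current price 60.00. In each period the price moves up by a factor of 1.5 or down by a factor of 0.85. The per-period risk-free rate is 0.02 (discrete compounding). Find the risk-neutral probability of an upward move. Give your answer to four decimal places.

p = 0.2615

Risk-neutral probability p = (1 + 0.02 − 0.85)/(1.5 − 0.85) = 0.1700/0.6500 = 0.2615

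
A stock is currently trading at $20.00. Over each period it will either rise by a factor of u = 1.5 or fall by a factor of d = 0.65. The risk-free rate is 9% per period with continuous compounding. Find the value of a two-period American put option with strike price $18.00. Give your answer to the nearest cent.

$2.18

Risk-neutral probability p = (e^0.09 − 0.65)/(1.5 − 0.65) = 0.4442/0.8500 = 0.5226
Terminal stock prices: S_uu = 45, S_ud = 19.5, S_dd = 8.45
Terminal payoffs (K − S): max(-27, 0) = 0, max(-1.5, 0) = 0, max(9.55, 0) = 9.55
Node u (S = 30): continuation = e^(−0.09)·[0.5226·0.0000 + 0.4774·0.0000] = 0.0000; exercise value = 0.0000 ≤ continuation, so V_u = 0.0000
Node d (S = 13): continuation = e^(−0.09)·[0.5226·0.0000 + 0.4774·9.5500] = 4.1671; exercise value = 5.0000 > continuation, so V_d = 5.0000 (exercise)
Node 0 (S = 20): continuation = e^(−0.09)·[0.5226·0.0000 + 0.4774·5.0000] = 2.1817; exercise value = 0.0000 ≤ continuation, so V_0 = 2.1817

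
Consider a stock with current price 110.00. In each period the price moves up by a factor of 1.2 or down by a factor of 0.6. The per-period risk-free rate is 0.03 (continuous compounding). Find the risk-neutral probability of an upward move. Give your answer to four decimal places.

Risk-neutral probability p = (e^0.03 − 0.6)/(1.2 − 0.6) = 0.4305/0.6000 = 0.7174

p = 0.7174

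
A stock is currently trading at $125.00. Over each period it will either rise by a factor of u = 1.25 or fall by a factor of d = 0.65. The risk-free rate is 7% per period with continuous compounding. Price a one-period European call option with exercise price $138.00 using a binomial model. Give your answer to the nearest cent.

Risk-neutral probability p = (e^0.07 − 0.65)/(1.25 − 0.65) = 0.4225/0.6000 = 0.7042
Terminal stock prices: S_u = 156.2, S_d = 81.25
Terminal payoffs (S − K): max(18.25, 0) = 18.25, max(-56.75, 0) = 0
Node 0 (S = 125): V_0 = e^(−0.07)·[0.7042·18.2500 + 0.2958·0.0000] = 11.9825

$11.98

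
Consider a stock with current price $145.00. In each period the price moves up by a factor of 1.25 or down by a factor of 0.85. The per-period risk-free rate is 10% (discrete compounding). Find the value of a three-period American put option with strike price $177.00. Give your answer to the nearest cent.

Risk-neutral probability p = (1 + 0.1 − 0.85)/(1.25 − 0.85) = 0.2500/0.4000 = 0.6250
Terminal stock prices: S_uuu = 283.2, S_uud = 192.6, S_udd = 131, S_ddd = 89.05
Terminal payoffs (K − S): max(-106.2, 0) = 0, max(-15.58, 0) = 0, max(46.05, 0) = 46.05, max(87.95, 0) = 87.95
Node uu (S = 226.6): continuation = 1/1.1·[0.6250·0.0000 + 0.3750·0.0000] = 0.0000; exercise value = 0.0000 ≤ continuation, so V_uu = 0.0000
Node ud (S = 154.1): continuation = 1/1.1·[0.6250·0.0000 + 0.3750·46.0469] = 15.6978; exercise value = 22.9375 > continuation, so V_ud = 22.9375 (exercise)
Node dd (S = 104.8): continuation = 1/1.1·[0.6250·46.0469 + 0.3750·87.9519] = 56.1466; exercise value = 72.2375 > continuation, so V_dd = 72.2375 (exercise)
Node u (S = 181.2): continuation = 1/1.1·[0.6250·0.0000 + 0.3750·22.9375] = 7.8196; exercise value = 0.0000 ≤ continuation, so V_u = 7.8196
Node d (S = 123.2): continuation = 1/1.1·[0.6250·22.9375 + 0.3750·72.2375] = 37.6591; exercise value = 53.7500 > continuation, so V_d = 53.7500 (exercise)
Node 0 (S = 145): continuation = 1/1.1·[0.6250·7.8196 + 0.3750·53.7500] = 22.7668; exercise value = 32.0000 > continuation, so V_0 = 32.0000 (exercise)

$32.00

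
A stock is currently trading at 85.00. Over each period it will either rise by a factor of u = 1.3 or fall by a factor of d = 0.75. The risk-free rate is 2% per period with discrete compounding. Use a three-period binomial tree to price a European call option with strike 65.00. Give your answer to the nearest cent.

Risk-neutral probability p = (1 + 0.02 − 0.75)/(1.3 − 0.75) = 0.2700/0.5500 = 0.4909
Terminal stock prices: S_uuu = 186.7, S_uud = 107.7, S_udd = 62.16, S_ddd = 35.86
Terminal payoffs (S − K): max(121.7, 0) = 121.7, max(42.74, 0) = 42.74, max(-2.844, 0) = 0, max(-29.14, 0) = 0
Node uu (S = 143.7): V_uu = 1/1.02·[0.4909·121.7450 + 0.5091·42.7375] = 79.9245
Node ud (S = 82.88): V_ud = 1/1.02·[0.4909·42.7375 + 0.5091·0.0000] = 20.5689
Node dd (S = 47.81): V_dd = 1/1.02·[0.4909·0.0000 + 0.5091·0.0000] = 0.0000
Node u (S = 110.5): V_u = 1/1.02·[0.4909·79.9245 + 0.5091·20.5689] = 48.7324
Node d (S = 63.75): V_d = 1/1.02·[0.4909·20.5689 + 0.5091·0.0000] = 9.8994
Node 0 (S = 85): V_0 = 1/1.02·[0.4909·48.7324 + 0.5091·9.8994] = 28.3950

28.40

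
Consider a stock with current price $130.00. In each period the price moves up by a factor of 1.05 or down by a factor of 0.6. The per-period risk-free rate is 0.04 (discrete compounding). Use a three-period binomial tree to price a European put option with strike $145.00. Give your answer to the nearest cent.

$3.47

Risk-neutral probability p = (1 + 0.04 − 0.6)/(1.05 − 0.6) = 0.4400/0.4500 = 0.9778
Terminal stock prices: S_uuu = 150.5, S_uud = 86, S_udd = 49.14, S_ddd = 28.08
Terminal payoffs (K − S): max(-5.491, 0) = 0, max(59, 0) = 59, max(95.86, 0) = 95.86, max(116.9, 0) = 116.9
Node uu (S = 143.3): V_uu = 1/1.04·[0.9778·0.0000 + 0.0222·59.0050] = 1.2608
Node ud (S = 81.9): V_ud = 1/1.04·[0.9778·59.0050 + 0.0222·95.8600] = 57.5231
Node dd (S = 46.8): V_dd = 1/1.04·[0.9778·95.8600 + 0.0222·116.9200] = 92.6231
Node u (S = 136.5): V_u = 1/1.04·[0.9778·1.2608 + 0.0222·57.5231] = 2.4145
Node d (S = 78): V_d = 1/1.04·[0.9778·57.5231 + 0.0222·92.6231] = 56.0607
Node 0 (S = 130): V_0 = 1/1.04·[0.9778·2.4145 + 0.0222·56.0607] = 3.4679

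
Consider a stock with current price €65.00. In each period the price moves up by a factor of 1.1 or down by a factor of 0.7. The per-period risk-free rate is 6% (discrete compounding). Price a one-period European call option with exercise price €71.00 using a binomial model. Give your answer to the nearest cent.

Risk-neutral probability p = (1 + 0.06 − 0.7)/(1.1 − 0.7) = 0.3600/0.4000 = 0.9000
Terminal stock prices: S_u = 71.5, S_d = 45.5
Terminal payoffs (S − K): max(0.5, 0) = 0.5, max(-25.5, 0) = 0
Node 0 (S = 65): V_0 = 1/1.06·[0.9000·0.5000 + 0.1000·0.0000] = 0.4245

€0.42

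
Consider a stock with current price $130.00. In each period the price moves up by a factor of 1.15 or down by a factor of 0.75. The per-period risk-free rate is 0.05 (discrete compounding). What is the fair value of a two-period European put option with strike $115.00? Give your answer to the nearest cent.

$3.35

Risk-neutral probability p = (1 + 0.05 − 0.75)/(1.15 − 0.75) = 0.3000/0.4000 = 0.7500
Terminal stock prices: S_uu = 171.9, S_ud = 112.1, S_dd = 73.12
Terminal payoffs (K − S): max(-56.92, 0) = 0, max(2.875, 0) = 2.875, max(41.88, 0) = 41.88
Node u (S = 149.5): V_u = 1/1.05·[0.7500·0.0000 + 0.2500·2.8750] = 0.6845
Node d (S = 97.5): V_d = 1/1.05·[0.7500·2.8750 + 0.2500·41.8750] = 12.0238
Node 0 (S = 130): V_0 = 1/1.05·[0.7500·0.6845 + 0.2500·12.0238] = 3.3518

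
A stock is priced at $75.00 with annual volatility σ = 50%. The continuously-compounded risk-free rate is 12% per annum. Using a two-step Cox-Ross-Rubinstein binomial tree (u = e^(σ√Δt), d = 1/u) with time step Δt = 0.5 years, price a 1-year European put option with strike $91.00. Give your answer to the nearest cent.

CRR parameters: u = e^(σ√Δt) = e^(0.5·√0.5) = 1.4241, d = 1/u = 0.7022
Per-period rate: rΔt = 0.12·0.5 = 0.06, so R = e^0.06 = 1.0618
Risk-neutral probability p = (e^0.06 − 0.7022)/(1.4241 − 0.7022) = 0.3596/0.7219 = 0.4982
Terminal stock prices: S_uu = 152.1, S_ud = 75, S_dd = 36.98
Terminal payoffs (K − S): max(-61.11, 0) = 0, max(16, 0) = 16, max(54.02, 0) = 54.02
Node u (S = 106.8): V_u = e^(−0.06)·[0.4982·0.0000 + 0.5018·16.0000] = 7.5616
Node d (S = 52.66): V_d = e^(−0.06)·[0.4982·16.0000 + 0.5018·54.0198] = 33.0364
Node 0 (S = 75): V_0 = e^(−0.06)·[0.4982·7.5616 + 0.5018·33.0364] = 19.1607

$19.16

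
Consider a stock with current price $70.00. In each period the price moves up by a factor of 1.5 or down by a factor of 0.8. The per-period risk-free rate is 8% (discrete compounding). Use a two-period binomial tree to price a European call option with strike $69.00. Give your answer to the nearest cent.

$18.31

Risk-neutral probability p = (1 + 0.08 − 0.8)/(1.5 − 0.8) = 0.2800/0.7000 = 0.4000
Terminal stock prices: S_uu = 157.5, S_ud = 84, S_dd = 44.8
Terminal payoffs (S − K): max(88.5, 0) = 88.5, max(15, 0) = 15, max(-24.2, 0) = 0
Node u (S = 105): V_u = 1/1.08·[0.4000·88.5000 + 0.6000·15.0000] = 41.1111
Node d (S = 56): V_d = 1/1.08·[0.4000·15.0000 + 0.6000·0.0000] = 5.5556
Node 0 (S = 70): V_0 = 1/1.08·[0.4000·41.1111 + 0.6000·5.5556] = 18.3128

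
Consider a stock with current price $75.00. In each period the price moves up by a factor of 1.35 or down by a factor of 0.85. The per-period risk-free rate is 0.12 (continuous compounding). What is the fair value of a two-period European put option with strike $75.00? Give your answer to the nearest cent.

$3.24

Risk-neutral probability p = (e^0.12 − 0.85)/(1.35 − 0.85) = 0.2775/0.5000 = 0.5550
Terminal stock prices: S_uu = 136.7, S_ud = 86.06, S_dd = 54.19
Terminal payoffs (K − S): max(-61.69, 0) = 0, max(-11.06, 0) = 0, max(20.81, 0) = 20.81
Node u (S = 101.2): V_u = e^(−0.12)·[0.5550·0.0000 + 0.4450·0.0000] = 0.0000
Node d (S = 63.75): V_d = e^(−0.12)·[0.5550·0.0000 + 0.4450·20.8125] = 8.2144
Node 0 (S = 75): V_0 = e^(−0.12)·[0.5550·0.0000 + 0.4450·8.2144] = 3.2421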